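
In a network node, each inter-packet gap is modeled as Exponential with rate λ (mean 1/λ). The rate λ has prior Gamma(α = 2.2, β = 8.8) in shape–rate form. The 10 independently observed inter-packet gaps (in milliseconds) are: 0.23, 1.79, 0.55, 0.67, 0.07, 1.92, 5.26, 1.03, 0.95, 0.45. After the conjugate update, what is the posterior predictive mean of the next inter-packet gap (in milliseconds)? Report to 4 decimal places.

1.9393

With a Gamma(shape α, rate β) prior on the exponential rate λ, the posterior after n observations with total T = Σxᵢ is Gamma(α+n, β+T).
Sum of observations T = 12.92 milliseconds; n = 10.
Posterior: Gamma(2.2+10, 8.8+12.92) = Gamma(12.2, 21.72).
The predictive distribution for the next observation is Lomax; its mean is β/(α−1) = 21.72/11.2 = 1.9393.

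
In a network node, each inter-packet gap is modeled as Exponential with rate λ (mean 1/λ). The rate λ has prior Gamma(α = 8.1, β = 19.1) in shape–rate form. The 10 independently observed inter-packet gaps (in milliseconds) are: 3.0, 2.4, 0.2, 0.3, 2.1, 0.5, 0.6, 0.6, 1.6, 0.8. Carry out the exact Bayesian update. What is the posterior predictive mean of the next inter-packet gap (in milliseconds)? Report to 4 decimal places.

1.8246

With a Gamma(shape α, rate β) prior on the exponential rate λ, the posterior after n observations with total T = Σxᵢ is Gamma(α+n, β+T).
Sum of observations T = 12.1 milliseconds; n = 10.
Posterior: Gamma(8.1+10, 19.1+12.1) = Gamma(18.1, 31.2).
The predictive distribution for the next observation is Lomax; its mean is β/(α−1) = 31.2/17.1 = 1.8246.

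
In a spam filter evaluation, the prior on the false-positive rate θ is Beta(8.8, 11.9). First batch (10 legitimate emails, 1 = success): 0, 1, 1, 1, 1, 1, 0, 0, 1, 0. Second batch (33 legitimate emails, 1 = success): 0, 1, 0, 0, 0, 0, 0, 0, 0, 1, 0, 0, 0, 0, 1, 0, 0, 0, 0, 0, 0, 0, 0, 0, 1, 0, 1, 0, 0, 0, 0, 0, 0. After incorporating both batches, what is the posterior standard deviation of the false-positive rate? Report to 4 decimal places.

The Beta prior is conjugate to a Binomial/Bernoulli likelihood; the update adds successes to α and failures to β.
After batch 1: Beta(8.8+6, 11.9+4) = Beta(14.8, 15.9).
After batch 2: Beta(14.8+5, 15.9+28) = Beta(19.8, 43.9).
Var = αβ/((α+β)²(α+β+1)) = 19.8·43.9/(63.7²·64.7) = 0.00331090; SD = √0.00331090 = 0.0575.

0.0575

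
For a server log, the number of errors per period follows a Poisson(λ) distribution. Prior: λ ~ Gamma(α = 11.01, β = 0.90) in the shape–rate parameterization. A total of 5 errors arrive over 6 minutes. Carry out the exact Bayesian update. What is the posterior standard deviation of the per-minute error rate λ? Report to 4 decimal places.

0.5799

With a Gamma(shape α, rate β) prior, the Poisson likelihood is conjugate: the posterior is Gamma(α + ΣXᵢ, β + n).
Posterior: Gamma(α+S, β+n) = Gamma(11.01+5, 0.90+6) = Gamma(16.01, 6.90).
SD = √α/β = √16.01/6.90 = 0.5799.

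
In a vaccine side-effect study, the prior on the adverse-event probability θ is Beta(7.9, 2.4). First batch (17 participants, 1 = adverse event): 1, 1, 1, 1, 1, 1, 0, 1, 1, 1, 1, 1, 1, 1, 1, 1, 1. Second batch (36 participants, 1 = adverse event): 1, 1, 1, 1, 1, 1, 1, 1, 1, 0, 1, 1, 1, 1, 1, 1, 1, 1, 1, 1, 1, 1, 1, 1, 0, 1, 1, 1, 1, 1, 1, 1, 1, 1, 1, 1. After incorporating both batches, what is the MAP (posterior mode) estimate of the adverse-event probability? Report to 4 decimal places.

0.9282

The Beta prior is conjugate to a Binomial/Bernoulli likelihood; the update adds successes to α and failures to β.
After batch 1: Beta(7.9+16, 2.4+1) = Beta(23.9, 3.4).
After batch 2: Beta(23.9+34, 3.4+2) = Beta(57.9, 5.4).
Mode of Beta(a,b) for a,b>1 is (a−1)/(a+b−2) = 56.9/61.3 = 0.9282.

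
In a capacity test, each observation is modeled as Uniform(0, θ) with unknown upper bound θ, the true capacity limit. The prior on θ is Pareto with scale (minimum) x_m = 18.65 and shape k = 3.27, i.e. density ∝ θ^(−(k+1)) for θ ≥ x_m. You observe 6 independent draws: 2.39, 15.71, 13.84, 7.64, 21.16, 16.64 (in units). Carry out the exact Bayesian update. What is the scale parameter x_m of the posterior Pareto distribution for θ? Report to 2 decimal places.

21.16

A Pareto(scale x_m, shape k) prior on the upper bound θ of Uniform(0, θ) is conjugate: posterior is Pareto(max(x_m, max xᵢ), k + n).
Sample maximum = 21.16; prior scale x_m = 18.65 → posterior scale = max = 21.16.
Posterior shape = 3.27 + 6 = 9.27.
Posterior scale x_m = 21.16.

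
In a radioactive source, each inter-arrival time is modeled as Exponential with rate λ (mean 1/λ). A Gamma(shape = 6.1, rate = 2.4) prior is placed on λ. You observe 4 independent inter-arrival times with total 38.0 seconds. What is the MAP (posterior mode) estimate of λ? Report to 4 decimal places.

0.2252

With a Gamma(shape α, rate β) prior on the exponential rate λ, the posterior after n observations with total T = Σxᵢ is Gamma(α+n, β+T).
Posterior: Gamma(6.1+4, 2.4+38.0) = Gamma(10.1, 40.4).
Mode = (α−1)/β = 0.2252.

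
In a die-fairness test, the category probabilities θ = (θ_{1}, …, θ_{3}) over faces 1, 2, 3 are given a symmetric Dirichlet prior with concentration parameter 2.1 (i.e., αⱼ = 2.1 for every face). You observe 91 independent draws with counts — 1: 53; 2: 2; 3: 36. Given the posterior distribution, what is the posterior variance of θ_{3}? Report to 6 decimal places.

0.002424

The Dirichlet prior is conjugate to the Multinomial likelihood: each posterior αⱼ = prior αⱼ + observed count nⱼ.
Posterior concentration: (55.1, 4.1, 38.1), total = 97.3.
Var[θ_j] = α_j(Σα−α_j)/((Σα)²(Σα+1)) = 38.1·59.2/(97.3²·98.3) = 0.002424.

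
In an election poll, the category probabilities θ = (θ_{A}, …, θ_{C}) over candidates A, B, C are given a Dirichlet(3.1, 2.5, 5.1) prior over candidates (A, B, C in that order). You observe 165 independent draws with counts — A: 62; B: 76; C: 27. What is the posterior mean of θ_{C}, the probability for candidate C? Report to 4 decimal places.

The Dirichlet prior is conjugate to the Multinomial likelihood: each posterior αⱼ = prior αⱼ + observed count nⱼ.
Posterior concentration: (65.1, 78.5, 32.1), total = 175.7.
E[θ_{C}|data] = α_{C}/Σα = 32.1/175.7 = 0.1827.

0.1827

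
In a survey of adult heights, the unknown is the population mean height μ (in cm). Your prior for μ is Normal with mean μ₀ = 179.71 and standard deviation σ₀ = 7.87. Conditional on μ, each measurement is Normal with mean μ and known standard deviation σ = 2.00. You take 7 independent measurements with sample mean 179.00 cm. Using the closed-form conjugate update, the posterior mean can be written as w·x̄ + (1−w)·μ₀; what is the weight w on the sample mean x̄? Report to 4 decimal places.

0.9909

For Normal data with known variance σ², a Normal(μ₀, σ₀²) prior on μ is conjugate. Posterior precision = 1/σ₀² + n/σ²; posterior mean is the precision-weighted average of μ₀ and x̄.
σ₀² = 7.87² = 61.9369, σ² = 2.00² = 4. Prior precision 1/σ₀² = 1/61.9369; data precision n/σ² = 7/4.
w = (n/σ²)/(1/σ₀² + n/σ²) = n·σ₀²/(σ² + n·σ₀²) = 7·61.9369/(4 + 7·61.9369) = 433.5583/437.5583 = 0.9909.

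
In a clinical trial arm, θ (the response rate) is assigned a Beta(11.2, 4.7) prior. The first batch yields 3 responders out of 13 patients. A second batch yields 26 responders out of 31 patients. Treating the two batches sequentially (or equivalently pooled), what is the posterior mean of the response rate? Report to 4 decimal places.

0.6711

The Beta prior is conjugate to a Binomial/Bernoulli likelihood; the update adds successes to α and failures to β.
After batch 1: Beta(11.2+3, 4.7+10) = Beta(14.2, 14.7).
After batch 2: Beta(14.2+26, 14.7+5) = Beta(40.2, 19.7).
Posterior mean = α/(α+β) = 40.2/59.9 = 0.6711.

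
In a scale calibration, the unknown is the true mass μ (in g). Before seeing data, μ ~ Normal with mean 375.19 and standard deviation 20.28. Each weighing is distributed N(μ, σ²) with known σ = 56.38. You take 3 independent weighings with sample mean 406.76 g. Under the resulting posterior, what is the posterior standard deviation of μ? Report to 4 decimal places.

17.2127

For Normal data with known variance σ², a Normal(μ₀, σ₀²) prior on μ is conjugate. Posterior precision = 1/σ₀² + n/σ²; posterior mean is the precision-weighted average of μ₀ and x̄.
σ₀² = 20.28² = 411.2784, σ² = 56.38² = 3178.7044; σ² + n·σ₀² = 3178.7044 + 3·411.2784 = 4412.5396.
Posterior precision = 1/σ₀² + n/σ² = 1/411.2784 + 3/3178.7044 = (σ² + n·σ₀²)/(σ₀²σ²) = 4412.5396/(411.2784·3178.7044); posterior variance σₙ² = σ₀²σ²/(σ² + n·σ₀²) = 411.2784·3178.7044/4412.5396 = 296.276652.
Posterior SD = √σₙ² = √(411.2784·3178.7044/4412.5396) = 17.2127.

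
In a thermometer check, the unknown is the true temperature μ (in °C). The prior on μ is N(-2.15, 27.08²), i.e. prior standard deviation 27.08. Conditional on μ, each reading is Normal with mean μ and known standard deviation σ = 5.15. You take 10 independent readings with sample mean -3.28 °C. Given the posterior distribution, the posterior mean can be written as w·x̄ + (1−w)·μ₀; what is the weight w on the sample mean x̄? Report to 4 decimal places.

For Normal data with known variance σ², a Normal(μ₀, σ₀²) prior on μ is conjugate. Posterior precision = 1/σ₀² + n/σ²; posterior mean is the precision-weighted average of μ₀ and x̄.
σ₀² = 27.08² = 733.3264, σ² = 5.15² = 26.5225. Prior precision 1/σ₀² = 1/733.3264; data precision n/σ² = 10/26.5225.
w = (n/σ²)/(1/σ₀² + n/σ²) = n·σ₀²/(σ² + n·σ₀²) = 10·733.3264/(26.5225 + 10·733.3264) = 7333.264/7359.7865 = 0.9964.

0.9964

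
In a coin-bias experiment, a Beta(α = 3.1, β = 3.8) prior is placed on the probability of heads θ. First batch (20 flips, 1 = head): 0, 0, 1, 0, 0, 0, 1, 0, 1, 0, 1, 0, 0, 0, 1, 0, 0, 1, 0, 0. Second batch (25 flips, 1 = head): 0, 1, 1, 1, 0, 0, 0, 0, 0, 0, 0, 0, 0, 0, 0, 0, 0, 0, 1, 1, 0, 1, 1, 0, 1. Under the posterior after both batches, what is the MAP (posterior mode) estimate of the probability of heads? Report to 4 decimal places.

The Beta prior is conjugate to a Binomial/Bernoulli likelihood; the update adds successes to α and failures to β.
After batch 1: Beta(3.1+6, 3.8+14) = Beta(9.1, 17.8).
After batch 2: Beta(9.1+8, 17.8+17) = Beta(17.1, 34.8).
Mode of Beta(a,b) for a,b>1 is (a−1)/(a+b−2) = 16.1/49.9 = 0.3226.

0.3226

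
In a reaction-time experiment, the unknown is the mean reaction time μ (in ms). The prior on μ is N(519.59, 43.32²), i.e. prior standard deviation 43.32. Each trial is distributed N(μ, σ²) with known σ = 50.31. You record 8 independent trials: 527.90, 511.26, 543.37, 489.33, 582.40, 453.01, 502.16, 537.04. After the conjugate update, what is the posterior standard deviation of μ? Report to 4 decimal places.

For Normal data with known variance σ², a Normal(μ₀, σ₀²) prior on μ is conjugate. Posterior precision = 1/σ₀² + n/σ²; posterior mean is the precision-weighted average of μ₀ and x̄.
σ₀² = 43.32² = 1876.6224, σ² = 50.31² = 2531.0961; σ² + n·σ₀² = 2531.0961 + 8·1876.6224 = 17544.0753.
Posterior precision = 1/σ₀² + n/σ² = 1/1876.6224 + 8/2531.0961 = (σ² + n·σ₀²)/(σ₀²σ²) = 17544.0753/(1876.6224·2531.0961); posterior variance σₙ² = σ₀²σ²/(σ² + n·σ₀²) = 1876.6224·2531.0961/17544.0753 = 270.741635.
Posterior SD = √σₙ² = √(1876.6224·2531.0961/17544.0753) = 16.4542.

16.4542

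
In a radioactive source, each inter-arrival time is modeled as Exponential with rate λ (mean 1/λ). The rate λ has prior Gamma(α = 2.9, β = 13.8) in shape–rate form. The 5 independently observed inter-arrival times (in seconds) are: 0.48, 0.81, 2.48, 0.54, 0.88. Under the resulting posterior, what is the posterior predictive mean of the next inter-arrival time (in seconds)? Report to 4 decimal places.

With a Gamma(shape α, rate β) prior on the exponential rate λ, the posterior after n observations with total T = Σxᵢ is Gamma(α+n, β+T).
Sum of observations T = 5.19 seconds; n = 5.
Posterior: Gamma(2.9+5, 13.8+5.19) = Gamma(7.9, 18.99).
The predictive distribution for the next observation is Lomax; its mean is β/(α−1) = 18.99/6.9 = 2.7522.

2.7522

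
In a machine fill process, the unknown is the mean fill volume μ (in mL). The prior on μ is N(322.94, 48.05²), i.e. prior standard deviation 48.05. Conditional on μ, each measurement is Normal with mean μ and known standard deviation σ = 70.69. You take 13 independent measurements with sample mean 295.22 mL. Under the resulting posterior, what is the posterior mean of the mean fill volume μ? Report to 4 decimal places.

For Normal data with known variance σ², a Normal(μ₀, σ₀²) prior on μ is conjugate. Posterior precision = 1/σ₀² + n/σ²; posterior mean is the precision-weighted average of μ₀ and x̄.
n·x̄ = 13·295.22 = 3837.86.
σ₀² = 48.05² = 2308.8025, σ² = 70.69² = 4997.0761; σ² + n·σ₀² = 4997.0761 + 13·2308.8025 = 35011.5086.
Posterior mean = (μ₀/σ₀² + n·x̄/σ²)/(1/σ₀² + n/σ²) = (σ²·μ₀ + σ₀²·n·x̄)/(σ² + n·σ₀²) = (4997.0761·322.94 + 2308.8025·3837.86)/35011.5086 = 10474616.518384/35011.5086 = 299.1764.

299.1764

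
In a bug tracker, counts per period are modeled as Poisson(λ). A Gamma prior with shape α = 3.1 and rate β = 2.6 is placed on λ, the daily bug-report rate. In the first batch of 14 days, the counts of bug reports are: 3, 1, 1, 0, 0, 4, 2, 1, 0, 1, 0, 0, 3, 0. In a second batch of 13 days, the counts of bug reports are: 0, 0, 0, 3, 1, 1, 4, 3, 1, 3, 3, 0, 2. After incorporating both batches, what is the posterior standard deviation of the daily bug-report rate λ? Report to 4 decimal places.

0.2139

With a Gamma(shape α, rate β) prior, the Poisson likelihood is conjugate: the posterior is Gamma(α + ΣXᵢ, β + n).
Batch 1: sum of counts S = 16 over n = 14 days.
After batch 1: Gamma(α+S, β+n) = Gamma(3.1+16, 2.6+14) = Gamma(19.1, 16.6).
Batch 2: sum of counts S = 21 over n = 13 days.
After batch 2: Gamma(α+S, β+n) = Gamma(19.1+21, 16.6+13) = Gamma(40.1, 29.6).
SD = √α/β = √40.1/29.6 = 0.2139.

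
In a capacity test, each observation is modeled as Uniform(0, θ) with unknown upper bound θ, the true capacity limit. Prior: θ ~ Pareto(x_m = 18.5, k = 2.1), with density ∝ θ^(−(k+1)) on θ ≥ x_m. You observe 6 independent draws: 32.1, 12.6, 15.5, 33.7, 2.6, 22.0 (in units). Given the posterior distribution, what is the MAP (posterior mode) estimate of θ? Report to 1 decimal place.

33.7

A Pareto(scale x_m, shape k) prior on the upper bound θ of Uniform(0, θ) is conjugate: posterior is Pareto(max(x_m, max xᵢ), k + n).
Sample maximum = 33.7; prior scale x_m = 18.5 → posterior scale = max = 33.7.
Posterior shape = 2.1 + 6 = 8.1.
The Pareto density is decreasing on [x_m, ∞), so the mode is x_m = 33.7.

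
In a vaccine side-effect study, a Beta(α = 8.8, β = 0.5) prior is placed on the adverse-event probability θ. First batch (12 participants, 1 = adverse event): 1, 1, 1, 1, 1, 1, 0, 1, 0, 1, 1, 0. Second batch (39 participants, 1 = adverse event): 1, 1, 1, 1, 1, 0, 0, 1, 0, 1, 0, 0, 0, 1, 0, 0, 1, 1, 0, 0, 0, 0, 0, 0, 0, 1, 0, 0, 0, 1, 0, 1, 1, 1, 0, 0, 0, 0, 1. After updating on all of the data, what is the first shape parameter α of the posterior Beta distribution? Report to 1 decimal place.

The Beta prior is conjugate to a Binomial/Bernoulli likelihood; the update adds successes to α and failures to β.
After batch 1: Beta(8.8+9, 0.5+3) = Beta(17.8, 3.5).
After batch 2: Beta(17.8+16, 3.5+23) = Beta(33.8, 26.5).
Posterior α = 33.8.

33.8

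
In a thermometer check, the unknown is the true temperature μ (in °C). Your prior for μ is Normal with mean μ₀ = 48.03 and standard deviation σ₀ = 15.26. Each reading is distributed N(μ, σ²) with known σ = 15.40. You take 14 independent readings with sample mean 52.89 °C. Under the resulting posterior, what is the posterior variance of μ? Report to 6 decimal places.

For Normal data with known variance σ², a Normal(μ₀, σ₀²) prior on μ is conjugate. Posterior precision = 1/σ₀² + n/σ²; posterior mean is the precision-weighted average of μ₀ and x̄.
σ₀² = 15.26² = 232.8676, σ² = 15.40² = 237.16; σ² + n·σ₀² = 237.16 + 14·232.8676 = 3497.3064.
Posterior precision = 1/σ₀² + n/σ² = 1/232.8676 + 14/237.16 = (σ² + n·σ₀²)/(σ₀²σ²) = 3497.3064/(232.8676·237.16); posterior variance σₙ² = σ₀²σ²/(σ² + n·σ₀²) = 232.8676·237.16/3497.3064 = 15.791262.

15.791262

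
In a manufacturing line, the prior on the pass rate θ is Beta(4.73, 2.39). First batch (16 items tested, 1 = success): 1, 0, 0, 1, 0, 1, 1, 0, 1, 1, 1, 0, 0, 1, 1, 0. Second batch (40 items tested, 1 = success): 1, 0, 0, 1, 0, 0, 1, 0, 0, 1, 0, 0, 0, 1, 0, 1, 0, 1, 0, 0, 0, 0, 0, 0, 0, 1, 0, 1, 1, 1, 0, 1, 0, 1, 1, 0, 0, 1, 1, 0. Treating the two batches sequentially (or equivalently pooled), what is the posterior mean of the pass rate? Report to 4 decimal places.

0.4710

The Beta prior is conjugate to a Binomial/Bernoulli likelihood; the update adds successes to α and failures to β.
After batch 1: Beta(4.73+9, 2.39+7) = Beta(13.73, 9.39).
After batch 2: Beta(13.73+16, 9.39+24) = Beta(29.73, 33.39).
Posterior mean = α/(α+β) = 29.73/63.12 = 0.4710.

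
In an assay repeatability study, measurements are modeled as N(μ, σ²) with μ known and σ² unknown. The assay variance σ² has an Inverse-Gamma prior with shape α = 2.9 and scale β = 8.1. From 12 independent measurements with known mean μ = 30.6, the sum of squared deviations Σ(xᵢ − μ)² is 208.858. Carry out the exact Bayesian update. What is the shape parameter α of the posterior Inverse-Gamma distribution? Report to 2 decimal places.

With known mean μ and an Inverse-Gamma(α, β) prior on σ², the Normal likelihood is conjugate: posterior is Inv-Gamma(α + n/2, β + Σ(xᵢ−μ)²/2).
Posterior: Inv-Gamma(2.9 + 12/2, 8.1 + 208.858/2) = Inv-Gamma(8.90, 112.5290).
Posterior α = 8.90.

8.90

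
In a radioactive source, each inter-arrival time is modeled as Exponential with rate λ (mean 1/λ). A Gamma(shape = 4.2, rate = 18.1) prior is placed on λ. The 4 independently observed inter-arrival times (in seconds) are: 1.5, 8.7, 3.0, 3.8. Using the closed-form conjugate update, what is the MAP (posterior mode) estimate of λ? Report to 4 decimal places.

0.2051

With a Gamma(shape α, rate β) prior on the exponential rate λ, the posterior after n observations with total T = Σxᵢ is Gamma(α+n, β+T).
Sum of observations T = 17.0 seconds; n = 4.
Posterior: Gamma(4.2+4, 18.1+17.0) = Gamma(8.2, 35.1).
Mode = (α−1)/β = 0.2051.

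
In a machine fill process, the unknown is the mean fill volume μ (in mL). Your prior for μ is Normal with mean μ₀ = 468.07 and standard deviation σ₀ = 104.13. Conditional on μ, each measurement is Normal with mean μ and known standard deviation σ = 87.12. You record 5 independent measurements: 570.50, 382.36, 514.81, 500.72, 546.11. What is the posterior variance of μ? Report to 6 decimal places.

For Normal data with known variance σ², a Normal(μ₀, σ₀²) prior on μ is conjugate. Posterior precision = 1/σ₀² + n/σ²; posterior mean is the precision-weighted average of μ₀ and x̄.
σ₀² = 104.13² = 10843.0569, σ² = 87.12² = 7589.8944; σ² + n·σ₀² = 7589.8944 + 5·10843.0569 = 61805.1789.
Posterior precision = 1/σ₀² + n/σ² = 1/10843.0569 + 5/7589.8944 = (σ² + n·σ₀²)/(σ₀²σ²) = 61805.1789/(10843.0569·7589.8944); posterior variance σₙ² = σ₀²σ²/(σ² + n·σ₀²) = 10843.0569·7589.8944/61805.1789 = 1331.565709.

1331.565709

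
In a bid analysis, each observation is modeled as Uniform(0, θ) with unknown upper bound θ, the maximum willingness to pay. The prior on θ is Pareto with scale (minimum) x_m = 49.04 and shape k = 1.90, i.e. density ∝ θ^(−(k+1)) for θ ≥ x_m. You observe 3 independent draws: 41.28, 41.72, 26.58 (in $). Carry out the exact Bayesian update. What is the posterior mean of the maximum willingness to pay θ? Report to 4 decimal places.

61.6144

A Pareto(scale x_m, shape k) prior on the upper bound θ of Uniform(0, θ) is conjugate: posterior is Pareto(max(x_m, max xᵢ), k + n).
Sample maximum = 41.72; prior scale x_m = 49.04 → posterior scale = max = 49.04.
Posterior shape = 1.90 + 3 = 4.90.
E[θ|data] = k·x_m/(k−1) = 4.90·49.04/3.90 = 61.6144.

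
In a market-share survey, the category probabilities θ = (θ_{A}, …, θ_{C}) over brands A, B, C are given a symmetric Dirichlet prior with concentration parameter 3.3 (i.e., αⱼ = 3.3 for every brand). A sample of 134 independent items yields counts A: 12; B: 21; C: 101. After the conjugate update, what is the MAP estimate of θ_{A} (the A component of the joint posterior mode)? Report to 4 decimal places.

0.1015

The Dirichlet prior is conjugate to the Multinomial likelihood: each posterior αⱼ = prior αⱼ + observed count nⱼ.
Posterior concentration: (15.3, 24.3, 104.3), total = 143.9.
Joint mode component: (α_{A}−1)/(Σα−K) = 14.3/140.9 = 0.1015.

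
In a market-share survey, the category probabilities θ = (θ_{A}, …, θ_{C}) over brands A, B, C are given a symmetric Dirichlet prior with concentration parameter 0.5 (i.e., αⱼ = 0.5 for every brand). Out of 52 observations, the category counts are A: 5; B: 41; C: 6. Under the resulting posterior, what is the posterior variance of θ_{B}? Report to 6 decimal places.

0.003192

The Dirichlet prior is conjugate to the Multinomial likelihood: each posterior αⱼ = prior αⱼ + observed count nⱼ.
Posterior concentration: (5.5, 41.5, 6.5), total = 53.5.
Var[θ_j] = α_j(Σα−α_j)/((Σα)²(Σα+1)) = 41.5·12.0/(53.5²·54.5) = 0.003192.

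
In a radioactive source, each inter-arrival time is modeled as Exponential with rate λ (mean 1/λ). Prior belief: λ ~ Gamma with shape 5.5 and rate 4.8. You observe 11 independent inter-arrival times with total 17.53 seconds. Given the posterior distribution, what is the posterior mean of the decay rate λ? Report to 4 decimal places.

With a Gamma(shape α, rate β) prior on the exponential rate λ, the posterior after n observations with total T = Σxᵢ is Gamma(α+n, β+T).
Posterior: Gamma(5.5+11, 4.8+17.53) = Gamma(16.5, 22.33).
Posterior mean of λ = α/β = 16.5/22.33 = 0.7389.

0.7389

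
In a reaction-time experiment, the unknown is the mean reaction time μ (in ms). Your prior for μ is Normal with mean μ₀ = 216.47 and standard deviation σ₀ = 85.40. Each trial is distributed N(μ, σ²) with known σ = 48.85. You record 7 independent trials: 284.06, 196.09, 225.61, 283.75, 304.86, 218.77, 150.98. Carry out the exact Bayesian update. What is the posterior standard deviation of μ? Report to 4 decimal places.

18.0466

For Normal data with known variance σ², a Normal(μ₀, σ₀²) prior on μ is conjugate. Posterior precision = 1/σ₀² + n/σ²; posterior mean is the precision-weighted average of μ₀ and x̄.
σ₀² = 85.40² = 7293.16, σ² = 48.85² = 2386.3225; σ² + n·σ₀² = 2386.3225 + 7·7293.16 = 53438.4425.
Posterior precision = 1/σ₀² + n/σ² = 1/7293.16 + 7/2386.3225 = (σ² + n·σ₀²)/(σ₀²σ²) = 53438.4425/(7293.16·2386.3225); posterior variance σₙ² = σ₀²σ²/(σ² + n·σ₀²) = 7293.16·2386.3225/53438.4425 = 325.679997.
Posterior SD = √σₙ² = √(7293.16·2386.3225/53438.4425) = 18.0466.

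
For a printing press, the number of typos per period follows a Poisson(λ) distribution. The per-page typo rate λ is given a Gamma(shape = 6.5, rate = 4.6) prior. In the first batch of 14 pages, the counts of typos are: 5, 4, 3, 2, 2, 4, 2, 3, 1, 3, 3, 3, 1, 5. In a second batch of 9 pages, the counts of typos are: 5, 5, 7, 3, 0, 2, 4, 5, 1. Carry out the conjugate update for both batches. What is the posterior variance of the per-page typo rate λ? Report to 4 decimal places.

With a Gamma(shape α, rate β) prior, the Poisson likelihood is conjugate: the posterior is Gamma(α + ΣXᵢ, β + n).
Batch 1: sum of counts S = 41 over n = 14 pages.
After batch 1: Gamma(α+S, β+n) = Gamma(6.5+41, 4.6+14) = Gamma(47.5, 18.6).
Batch 2: sum of counts S = 32 over n = 9 pages.
After batch 2: Gamma(α+S, β+n) = Gamma(47.5+32, 18.6+9) = Gamma(79.5, 27.6).
Var = α/β² = 79.5/27.6² = 0.1044.

0.1044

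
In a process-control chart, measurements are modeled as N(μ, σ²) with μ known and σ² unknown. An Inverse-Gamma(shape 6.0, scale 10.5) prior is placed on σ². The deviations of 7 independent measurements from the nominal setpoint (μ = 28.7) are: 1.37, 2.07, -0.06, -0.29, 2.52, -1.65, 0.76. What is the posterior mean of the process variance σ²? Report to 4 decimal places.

With known mean μ and an Inverse-Gamma(α, β) prior on σ², the Normal likelihood is conjugate: posterior is Inv-Gamma(α + n/2, β + Σ(xᵢ−μ)²/2).
Σ(xᵢ−μ)² = (1.37)² + (2.07)² + (-0.06)² + (-0.29)² + (2.52)² + (-1.65)² + (0.76)² = 15.9000.
Posterior: Inv-Gamma(6.0 + 7/2, 10.5 + 15.9000/2) = Inv-Gamma(9.50, 18.45000).
E[σ²|data] = β/(α−1) = 18.45000/8.50 = 2.1706.

2.1706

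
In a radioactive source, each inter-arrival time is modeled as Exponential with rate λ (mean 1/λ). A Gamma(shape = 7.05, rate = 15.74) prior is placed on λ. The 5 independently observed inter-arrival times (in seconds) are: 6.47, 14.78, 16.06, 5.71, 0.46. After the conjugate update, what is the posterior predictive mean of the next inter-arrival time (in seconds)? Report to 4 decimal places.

With a Gamma(shape α, rate β) prior on the exponential rate λ, the posterior after n observations with total T = Σxᵢ is Gamma(α+n, β+T).
Sum of observations T = 43.48 seconds; n = 5.
Posterior: Gamma(7.05+5, 15.74+43.48) = Gamma(12.05, 59.22).
The predictive distribution for the next observation is Lomax; its mean is β/(α−1) = 59.22/11.05 = 5.3593.

5.3593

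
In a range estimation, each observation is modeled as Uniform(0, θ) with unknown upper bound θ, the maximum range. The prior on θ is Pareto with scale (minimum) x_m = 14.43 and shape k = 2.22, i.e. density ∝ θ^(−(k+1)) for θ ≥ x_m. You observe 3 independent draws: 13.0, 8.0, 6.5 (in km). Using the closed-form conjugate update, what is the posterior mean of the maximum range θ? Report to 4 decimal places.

17.8494

A Pareto(scale x_m, shape k) prior on the upper bound θ of Uniform(0, θ) is conjugate: posterior is Pareto(max(x_m, max xᵢ), k + n).
Sample maximum = 13.0; prior scale x_m = 14.43 → posterior scale = max = 14.43.
Posterior shape = 2.22 + 3 = 5.22.
E[θ|data] = k·x_m/(k−1) = 5.22·14.43/4.22 = 17.8494.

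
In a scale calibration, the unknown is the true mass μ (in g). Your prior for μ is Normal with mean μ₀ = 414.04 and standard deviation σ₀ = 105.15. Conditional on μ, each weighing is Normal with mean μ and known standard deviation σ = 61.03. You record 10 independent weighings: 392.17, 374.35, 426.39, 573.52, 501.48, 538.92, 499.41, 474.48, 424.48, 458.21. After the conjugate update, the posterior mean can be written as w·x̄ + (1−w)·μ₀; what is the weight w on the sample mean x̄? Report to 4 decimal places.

0.9674

For Normal data with known variance σ², a Normal(μ₀, σ₀²) prior on μ is conjugate. Posterior precision = 1/σ₀² + n/σ²; posterior mean is the precision-weighted average of μ₀ and x̄.
σ₀² = 105.15² = 11056.5225, σ² = 61.03² = 3724.6609. Prior precision 1/σ₀² = 1/11056.5225; data precision n/σ² = 10/3724.6609.
w = (n/σ²)/(1/σ₀² + n/σ²) = n·σ₀²/(σ² + n·σ₀²) = 10·11056.5225/(3724.6609 + 10·11056.5225) = 110565.225/114289.8859 = 0.9674.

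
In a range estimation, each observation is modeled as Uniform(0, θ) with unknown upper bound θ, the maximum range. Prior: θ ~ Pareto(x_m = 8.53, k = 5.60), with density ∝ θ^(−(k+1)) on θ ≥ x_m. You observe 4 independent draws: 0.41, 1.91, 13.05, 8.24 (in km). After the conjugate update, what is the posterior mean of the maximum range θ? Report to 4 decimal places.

A Pareto(scale x_m, shape k) prior on the upper bound θ of Uniform(0, θ) is conjugate: posterior is Pareto(max(x_m, max xᵢ), k + n).
Sample maximum = 13.05; prior scale x_m = 8.53 → posterior scale = max = 13.05.
Posterior shape = 5.60 + 4 = 9.60.
E[θ|data] = k·x_m/(k−1) = 9.60·13.05/8.60 = 14.5674.

14.5674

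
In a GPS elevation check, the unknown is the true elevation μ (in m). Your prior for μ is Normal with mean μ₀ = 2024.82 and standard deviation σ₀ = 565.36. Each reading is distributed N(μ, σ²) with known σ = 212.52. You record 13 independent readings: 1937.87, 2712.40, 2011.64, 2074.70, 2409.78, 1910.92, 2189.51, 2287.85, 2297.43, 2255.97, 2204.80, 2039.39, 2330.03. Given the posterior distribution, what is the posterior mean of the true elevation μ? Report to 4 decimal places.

For Normal data with known variance σ², a Normal(μ₀, σ₀²) prior on μ is conjugate. Posterior precision = 1/σ₀² + n/σ²; posterior mean is the precision-weighted average of μ₀ and x̄.
Σxᵢ = 1937.87 + 2712.40 + 2011.64 + 2074.70 + 2409.78 + 1910.92 + 2189.51 + 2287.85 + 2297.43 + 2255.97 + 2204.80 + 2039.39 + 2330.03 = 28662.29, so n·x̄ = 28662.29.
σ₀² = 565.36² = 319631.9296, σ² = 212.52² = 45164.7504; σ² + n·σ₀² = 45164.7504 + 13·319631.9296 = 4200379.8352.
Posterior mean = (μ₀/σ₀² + n·x̄/σ²)/(1/σ₀² + n/σ²) = (σ²·μ₀ + σ₀²·n·x̄)/(σ² + n·σ₀²) = (45164.7504·2024.82 + 319631.9296·28662.29)/4200379.8352 = 9252833549.359712/4200379.8352 = 2202.8564.

2202.8564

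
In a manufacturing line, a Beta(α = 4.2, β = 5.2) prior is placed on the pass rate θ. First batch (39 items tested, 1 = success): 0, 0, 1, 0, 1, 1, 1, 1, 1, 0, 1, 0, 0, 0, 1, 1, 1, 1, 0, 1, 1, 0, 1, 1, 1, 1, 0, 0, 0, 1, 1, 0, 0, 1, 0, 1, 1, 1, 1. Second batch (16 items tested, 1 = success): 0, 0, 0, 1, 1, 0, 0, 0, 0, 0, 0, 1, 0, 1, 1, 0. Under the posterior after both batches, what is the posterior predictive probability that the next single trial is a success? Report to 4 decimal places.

The Beta prior is conjugate to a Binomial/Bernoulli likelihood; the update adds successes to α and failures to β.
After batch 1: Beta(4.2+24, 5.2+15) = Beta(28.2, 20.2).
After batch 2: Beta(28.2+5, 20.2+11) = Beta(33.2, 31.2).
For a single future Bernoulli trial, P(success | data) = α/(α+β) = 0.5155.

0.5155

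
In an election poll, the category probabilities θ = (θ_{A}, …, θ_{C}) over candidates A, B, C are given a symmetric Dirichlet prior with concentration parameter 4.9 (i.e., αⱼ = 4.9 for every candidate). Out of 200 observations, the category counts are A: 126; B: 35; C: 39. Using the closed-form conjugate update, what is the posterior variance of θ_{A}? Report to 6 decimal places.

0.001103

The Dirichlet prior is conjugate to the Multinomial likelihood: each posterior αⱼ = prior αⱼ + observed count nⱼ.
Posterior concentration: (130.9, 39.9, 43.9), total = 214.7.
Var[θ_j] = α_j(Σα−α_j)/((Σα)²(Σα+1)) = 130.9·83.8/(214.7²·215.7) = 0.001103.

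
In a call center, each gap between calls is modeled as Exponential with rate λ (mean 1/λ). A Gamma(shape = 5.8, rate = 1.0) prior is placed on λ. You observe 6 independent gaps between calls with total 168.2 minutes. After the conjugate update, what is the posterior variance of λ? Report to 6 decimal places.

0.000412

With a Gamma(shape α, rate β) prior on the exponential rate λ, the posterior after n observations with total T = Σxᵢ is Gamma(α+n, β+T).
Posterior: Gamma(5.8+6, 1.0+168.2) = Gamma(11.8, 169.2).
Var = α/β² = 0.000412.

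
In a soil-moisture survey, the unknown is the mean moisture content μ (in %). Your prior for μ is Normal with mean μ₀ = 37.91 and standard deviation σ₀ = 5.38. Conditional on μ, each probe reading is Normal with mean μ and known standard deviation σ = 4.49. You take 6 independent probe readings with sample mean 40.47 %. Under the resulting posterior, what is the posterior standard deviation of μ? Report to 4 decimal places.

1.7351

For Normal data with known variance σ², a Normal(μ₀, σ₀²) prior on μ is conjugate. Posterior precision = 1/σ₀² + n/σ²; posterior mean is the precision-weighted average of μ₀ and x̄.
σ₀² = 5.38² = 28.9444, σ² = 4.49² = 20.1601; σ² + n·σ₀² = 20.1601 + 6·28.9444 = 193.8265.
Posterior precision = 1/σ₀² + n/σ² = 1/28.9444 + 6/20.1601 = (σ² + n·σ₀²)/(σ₀²σ²) = 193.8265/(28.9444·20.1601); posterior variance σₙ² = σ₀²σ²/(σ² + n·σ₀²) = 28.9444·20.1601/193.8265 = 3.010538.
Posterior SD = √σₙ² = √(28.9444·20.1601/193.8265) = 1.7351.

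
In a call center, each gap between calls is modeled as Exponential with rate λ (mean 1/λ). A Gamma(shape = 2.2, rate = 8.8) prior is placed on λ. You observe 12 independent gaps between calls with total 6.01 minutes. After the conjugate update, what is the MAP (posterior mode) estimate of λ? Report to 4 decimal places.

With a Gamma(shape α, rate β) prior on the exponential rate λ, the posterior after n observations with total T = Σxᵢ is Gamma(α+n, β+T).
Posterior: Gamma(2.2+12, 8.8+6.01) = Gamma(14.2, 14.81).
Mode = (α−1)/β = 0.8913.

0.8913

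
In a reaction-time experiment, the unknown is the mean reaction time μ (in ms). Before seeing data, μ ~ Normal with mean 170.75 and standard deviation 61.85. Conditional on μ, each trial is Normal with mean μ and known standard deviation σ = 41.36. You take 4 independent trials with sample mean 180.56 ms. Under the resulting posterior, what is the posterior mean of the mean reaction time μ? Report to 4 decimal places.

179.5736

For Normal data with known variance σ², a Normal(μ₀, σ₀²) prior on μ is conjugate. Posterior precision = 1/σ₀² + n/σ²; posterior mean is the precision-weighted average of μ₀ and x̄.
n·x̄ = 4·180.56 = 722.24.
σ₀² = 61.85² = 3825.4225, σ² = 41.36² = 1710.6496; σ² + n·σ₀² = 1710.6496 + 4·3825.4225 = 17012.3396.
Posterior mean = (μ₀/σ₀² + n·x̄/σ²)/(1/σ₀² + n/σ²) = (σ²·μ₀ + σ₀²·n·x̄)/(σ² + n·σ₀²) = (1710.6496·170.75 + 3825.4225·722.24)/17012.3396 = 3054966.5656/17012.3396 = 179.5736.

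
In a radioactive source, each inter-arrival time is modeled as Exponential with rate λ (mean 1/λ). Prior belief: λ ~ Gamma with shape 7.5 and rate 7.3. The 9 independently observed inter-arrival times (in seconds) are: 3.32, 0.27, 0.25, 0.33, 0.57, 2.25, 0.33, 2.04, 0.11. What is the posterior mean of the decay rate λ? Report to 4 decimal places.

0.9839

With a Gamma(shape α, rate β) prior on the exponential rate λ, the posterior after n observations with total T = Σxᵢ is Gamma(α+n, β+T).
Sum of observations T = 9.47 seconds; n = 9.
Posterior: Gamma(7.5+9, 7.3+9.47) = Gamma(16.5, 16.77).
Posterior mean of λ = α/β = 16.5/16.77 = 0.9839.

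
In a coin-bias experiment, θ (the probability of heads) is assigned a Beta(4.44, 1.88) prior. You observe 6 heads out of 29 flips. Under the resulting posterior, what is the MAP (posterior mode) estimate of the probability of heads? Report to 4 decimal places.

The Beta prior is conjugate to a Binomial/Bernoulli likelihood; the update adds successes to α and failures to β.
Posterior: Beta(α+k, β+n−k) = Beta(4.44+6, 1.88+23) = Beta(10.44, 24.88).
Mode of Beta(a,b) for a,b>1 is (a−1)/(a+b−2) = 9.44/33.32 = 0.2833.

0.2833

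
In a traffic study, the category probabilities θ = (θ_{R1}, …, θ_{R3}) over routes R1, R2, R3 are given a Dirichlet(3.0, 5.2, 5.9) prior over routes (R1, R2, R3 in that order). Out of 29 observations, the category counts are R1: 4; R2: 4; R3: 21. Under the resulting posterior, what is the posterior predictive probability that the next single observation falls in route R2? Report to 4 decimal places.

0.2135

The Dirichlet prior is conjugate to the Multinomial likelihood: each posterior αⱼ = prior αⱼ + observed count nⱼ.
Posterior concentration: (7.0, 9.2, 26.9), total = 43.1.
P(next = R2 | data) = α_{R2}/Σα = 0.2135.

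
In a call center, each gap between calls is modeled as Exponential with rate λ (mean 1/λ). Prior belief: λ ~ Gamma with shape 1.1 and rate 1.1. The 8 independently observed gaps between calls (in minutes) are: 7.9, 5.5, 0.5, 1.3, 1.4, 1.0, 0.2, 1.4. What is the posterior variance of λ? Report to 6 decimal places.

0.022083

With a Gamma(shape α, rate β) prior on the exponential rate λ, the posterior after n observations with total T = Σxᵢ is Gamma(α+n, β+T).
Sum of observations T = 19.2 minutes; n = 8.
Posterior: Gamma(1.1+8, 1.1+19.2) = Gamma(9.1, 20.3).
Var = α/β² = 0.022083.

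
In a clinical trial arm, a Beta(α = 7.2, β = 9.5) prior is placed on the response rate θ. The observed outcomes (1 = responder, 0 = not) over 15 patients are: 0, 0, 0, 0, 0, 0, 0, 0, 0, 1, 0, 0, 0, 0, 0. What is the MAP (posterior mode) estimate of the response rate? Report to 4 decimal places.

0.2424

The Beta prior is conjugate to a Binomial/Bernoulli likelihood; the update adds successes to α and failures to β.
Posterior: Beta(α+k, β+n−k) = Beta(7.2+1, 9.5+14) = Beta(8.2, 23.5).
Mode of Beta(a,b) for a,b>1 is (a−1)/(a+b−2) = 7.2/29.7 = 0.2424.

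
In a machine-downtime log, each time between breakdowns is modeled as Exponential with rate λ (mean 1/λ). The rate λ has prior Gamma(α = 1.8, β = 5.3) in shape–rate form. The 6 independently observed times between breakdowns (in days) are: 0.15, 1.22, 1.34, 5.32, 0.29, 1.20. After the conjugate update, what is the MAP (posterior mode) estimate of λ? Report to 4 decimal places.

With a Gamma(shape α, rate β) prior on the exponential rate λ, the posterior after n observations with total T = Σxᵢ is Gamma(α+n, β+T).
Sum of observations T = 9.52 days; n = 6.
Posterior: Gamma(1.8+6, 5.3+9.52) = Gamma(7.8, 14.82).
Mode = (α−1)/β = 0.4588.

0.4588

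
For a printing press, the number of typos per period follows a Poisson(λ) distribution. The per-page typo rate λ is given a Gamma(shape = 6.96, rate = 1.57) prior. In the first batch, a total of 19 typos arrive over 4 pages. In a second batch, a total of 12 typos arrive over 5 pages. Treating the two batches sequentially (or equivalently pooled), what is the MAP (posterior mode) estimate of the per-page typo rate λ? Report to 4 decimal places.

3.4967

With a Gamma(shape α, rate β) prior, the Poisson likelihood is conjugate: the posterior is Gamma(α + ΣXᵢ, β + n).
After batch 1: Gamma(α+S, β+n) = Gamma(6.96+19, 1.57+4) = Gamma(25.96, 5.57).
After batch 2: Gamma(α+S, β+n) = Gamma(25.96+12, 5.57+5) = Gamma(37.96, 10.57).
Mode of Gamma(α,β) for α≥1 is (α−1)/β = 36.96/10.57 = 3.4967.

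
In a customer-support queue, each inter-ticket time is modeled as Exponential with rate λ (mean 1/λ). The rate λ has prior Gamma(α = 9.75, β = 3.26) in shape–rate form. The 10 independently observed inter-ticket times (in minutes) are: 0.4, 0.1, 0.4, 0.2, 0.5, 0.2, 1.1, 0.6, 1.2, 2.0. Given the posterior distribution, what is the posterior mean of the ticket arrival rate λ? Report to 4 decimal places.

With a Gamma(shape α, rate β) prior on the exponential rate λ, the posterior after n observations with total T = Σxᵢ is Gamma(α+n, β+T).
Sum of observations T = 6.7 minutes; n = 10.
Posterior: Gamma(9.75+10, 3.26+6.7) = Gamma(19.75, 9.96).
Posterior mean of λ = α/β = 19.75/9.96 = 1.9829.

1.9829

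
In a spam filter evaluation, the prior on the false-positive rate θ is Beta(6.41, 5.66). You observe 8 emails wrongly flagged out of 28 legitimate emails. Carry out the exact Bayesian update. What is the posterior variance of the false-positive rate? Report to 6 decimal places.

The Beta prior is conjugate to a Binomial/Bernoulli likelihood; the update adds successes to α and failures to β.
Posterior: Beta(α+k, β+n−k) = Beta(6.41+8, 5.66+20) = Beta(14.41, 25.66).
Var = αβ/((α+β)²(α+β+1)) = 14.41·25.66/(40.07²·41.07) = 0.005607.

0.005607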